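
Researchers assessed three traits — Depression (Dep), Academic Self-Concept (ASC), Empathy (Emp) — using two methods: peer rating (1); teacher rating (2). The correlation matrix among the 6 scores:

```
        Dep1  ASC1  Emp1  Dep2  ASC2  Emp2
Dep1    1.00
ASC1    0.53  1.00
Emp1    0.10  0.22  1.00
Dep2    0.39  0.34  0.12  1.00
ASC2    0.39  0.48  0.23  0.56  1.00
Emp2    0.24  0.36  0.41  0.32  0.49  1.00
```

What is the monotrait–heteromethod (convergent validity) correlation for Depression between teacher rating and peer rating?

0.39

Same trait (Dep), different methods: r(Dep2, Dep1) = 0.39.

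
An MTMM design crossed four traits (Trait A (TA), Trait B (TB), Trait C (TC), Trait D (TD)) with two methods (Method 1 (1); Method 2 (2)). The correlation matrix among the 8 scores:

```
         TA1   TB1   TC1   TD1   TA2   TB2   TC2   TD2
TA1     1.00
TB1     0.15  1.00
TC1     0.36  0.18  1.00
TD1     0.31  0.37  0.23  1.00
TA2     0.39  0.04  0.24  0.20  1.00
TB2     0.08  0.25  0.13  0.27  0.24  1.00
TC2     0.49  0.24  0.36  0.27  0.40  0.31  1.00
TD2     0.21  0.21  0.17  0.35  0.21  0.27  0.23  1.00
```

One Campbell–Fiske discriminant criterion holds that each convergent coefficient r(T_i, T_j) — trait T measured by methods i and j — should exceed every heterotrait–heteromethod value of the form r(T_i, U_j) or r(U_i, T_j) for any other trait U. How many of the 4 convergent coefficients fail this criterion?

Convergent coefficients and their comparison sets:
TA (methods 1·2): 0.39 vs {0.08, 0.04, 0.49, 0.24, 0.21, 0.20} → fail.
TB (methods 1·2): 0.25 vs {0.04, 0.08, 0.24, 0.13, 0.21, 0.27} → fail.
TC (methods 1·2): 0.36 vs {0.24, 0.49, 0.13, 0.24, 0.17, 0.27} → fail.
TD (methods 1·2): 0.35 vs {0.20, 0.21, 0.27, 0.21, 0.27, 0.17} → pass.
3 of 4 fail.

3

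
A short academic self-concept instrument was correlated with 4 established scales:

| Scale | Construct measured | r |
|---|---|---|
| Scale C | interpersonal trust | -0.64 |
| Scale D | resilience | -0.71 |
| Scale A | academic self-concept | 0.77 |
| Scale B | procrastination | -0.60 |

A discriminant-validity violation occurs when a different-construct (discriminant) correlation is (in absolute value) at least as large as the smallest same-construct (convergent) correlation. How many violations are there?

0

Convergent (same construct = academic self-concept): Scale A.
Smallest convergent = 0.77. Discriminant |r|: 0.64, 0.71, 0.60; count ≥ 0.77 → 0.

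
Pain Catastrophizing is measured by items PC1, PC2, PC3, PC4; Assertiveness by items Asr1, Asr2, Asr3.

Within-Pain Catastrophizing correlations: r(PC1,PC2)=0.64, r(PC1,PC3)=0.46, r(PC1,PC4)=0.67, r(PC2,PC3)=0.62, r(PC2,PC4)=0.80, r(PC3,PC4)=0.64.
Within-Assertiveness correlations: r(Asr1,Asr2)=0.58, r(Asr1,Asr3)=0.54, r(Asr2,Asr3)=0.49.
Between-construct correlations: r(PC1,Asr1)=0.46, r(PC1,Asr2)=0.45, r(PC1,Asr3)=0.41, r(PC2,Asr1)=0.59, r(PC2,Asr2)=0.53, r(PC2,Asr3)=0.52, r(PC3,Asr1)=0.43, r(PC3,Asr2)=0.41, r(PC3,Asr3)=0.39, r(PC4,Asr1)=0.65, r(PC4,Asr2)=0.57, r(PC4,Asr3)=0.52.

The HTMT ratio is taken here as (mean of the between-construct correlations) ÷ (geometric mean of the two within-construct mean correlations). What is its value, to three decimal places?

0.844

Mean between = 5.93/12 = 0.4942.
Mean within-PC = 3.83/6 = 0.6383; mean within-Asr = 1.61/3 = 0.5367.
Geometric mean = √(0.6383 × 0.5367) = 0.5853.
HTMT = 0.4942 / 0.5853 = 0.844.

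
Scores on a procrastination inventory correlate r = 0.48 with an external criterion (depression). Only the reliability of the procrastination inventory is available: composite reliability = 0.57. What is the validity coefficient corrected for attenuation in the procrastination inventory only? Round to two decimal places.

Single correction: r_c = r_obs / √r_xx = 0.48 / √0.57 = 0.48 / 0.7550 ≈ 0.64.

0.64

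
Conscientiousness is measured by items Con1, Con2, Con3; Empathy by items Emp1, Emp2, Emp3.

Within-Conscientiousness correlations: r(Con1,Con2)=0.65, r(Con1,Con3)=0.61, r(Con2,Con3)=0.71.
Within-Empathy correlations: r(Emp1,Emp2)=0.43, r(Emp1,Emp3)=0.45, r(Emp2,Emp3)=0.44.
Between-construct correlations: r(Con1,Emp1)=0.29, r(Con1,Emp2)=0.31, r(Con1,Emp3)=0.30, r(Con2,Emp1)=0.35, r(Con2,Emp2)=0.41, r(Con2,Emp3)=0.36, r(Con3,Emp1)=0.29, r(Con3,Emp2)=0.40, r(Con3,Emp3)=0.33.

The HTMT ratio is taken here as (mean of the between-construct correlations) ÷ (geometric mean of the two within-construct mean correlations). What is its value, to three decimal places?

Mean between = 3.04/9 = 0.3378.
Mean within-Con = 1.97/3 = 0.6567; mean within-Emp = 1.32/3 = 0.4400.
Geometric mean = √(0.6567 × 0.4400) = 0.5375.
HTMT = 0.3378 / 0.5375 = 0.628.

0.628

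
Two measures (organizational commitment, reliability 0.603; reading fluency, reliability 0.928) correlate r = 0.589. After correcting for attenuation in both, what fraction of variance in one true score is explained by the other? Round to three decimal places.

0.620

Disattenuated r = 0.589 / √(0.603 × 0.928) = 0.589 / 0.7481 = 0.7873.
Shared true-score variance = 0.7873² = 0.6198 ≈ 0.620.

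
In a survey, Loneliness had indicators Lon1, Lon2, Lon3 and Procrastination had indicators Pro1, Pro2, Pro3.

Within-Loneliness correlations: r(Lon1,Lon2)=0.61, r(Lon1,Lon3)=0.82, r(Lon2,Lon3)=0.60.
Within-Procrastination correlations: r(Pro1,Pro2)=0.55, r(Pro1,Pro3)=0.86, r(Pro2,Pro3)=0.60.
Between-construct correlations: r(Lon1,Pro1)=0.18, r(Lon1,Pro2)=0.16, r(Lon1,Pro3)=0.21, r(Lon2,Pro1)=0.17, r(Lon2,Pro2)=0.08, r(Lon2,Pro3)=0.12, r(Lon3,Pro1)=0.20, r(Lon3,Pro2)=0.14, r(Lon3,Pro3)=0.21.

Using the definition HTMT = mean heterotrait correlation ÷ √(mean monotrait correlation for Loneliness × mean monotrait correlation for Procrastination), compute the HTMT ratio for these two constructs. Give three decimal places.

0.243

Between-construct mean = 1.47/9 = 0.1633.
Mean within-Lon = 2.03/3 = 0.6767; mean within-Pro = 2.01/3 = 0.6700.
Geometric mean = √(0.6767 × 0.6700) = 0.6733.
HTMT = 0.1633 / 0.6733 = 0.243.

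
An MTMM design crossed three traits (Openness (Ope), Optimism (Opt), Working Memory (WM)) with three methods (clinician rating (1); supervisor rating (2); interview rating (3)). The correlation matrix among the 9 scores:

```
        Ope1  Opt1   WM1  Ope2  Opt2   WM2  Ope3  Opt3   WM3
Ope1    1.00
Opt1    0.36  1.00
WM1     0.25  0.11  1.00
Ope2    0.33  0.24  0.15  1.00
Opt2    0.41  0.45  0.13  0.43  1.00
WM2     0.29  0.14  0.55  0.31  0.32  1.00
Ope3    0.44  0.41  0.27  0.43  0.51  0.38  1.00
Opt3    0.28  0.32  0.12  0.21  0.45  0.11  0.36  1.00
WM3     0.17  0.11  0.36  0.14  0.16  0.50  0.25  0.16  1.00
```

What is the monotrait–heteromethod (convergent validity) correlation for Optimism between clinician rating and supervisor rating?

Same trait (Opt), different methods: r(Opt1, Opt2) = 0.45.

0.45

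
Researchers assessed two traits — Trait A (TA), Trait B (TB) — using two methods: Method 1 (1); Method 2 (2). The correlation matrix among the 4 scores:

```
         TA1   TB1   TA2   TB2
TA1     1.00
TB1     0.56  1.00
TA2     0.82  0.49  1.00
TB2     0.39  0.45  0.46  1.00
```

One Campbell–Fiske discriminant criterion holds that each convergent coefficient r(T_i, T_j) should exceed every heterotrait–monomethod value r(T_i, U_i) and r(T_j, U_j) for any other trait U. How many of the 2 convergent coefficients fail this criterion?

Convergent coefficients and their comparison sets:
TA (methods 1·2): 0.82 vs {0.56, 0.46} → pass.
TB (methods 1·2): 0.45 vs {0.56, 0.46} → fail.
1 of 2 fail.

1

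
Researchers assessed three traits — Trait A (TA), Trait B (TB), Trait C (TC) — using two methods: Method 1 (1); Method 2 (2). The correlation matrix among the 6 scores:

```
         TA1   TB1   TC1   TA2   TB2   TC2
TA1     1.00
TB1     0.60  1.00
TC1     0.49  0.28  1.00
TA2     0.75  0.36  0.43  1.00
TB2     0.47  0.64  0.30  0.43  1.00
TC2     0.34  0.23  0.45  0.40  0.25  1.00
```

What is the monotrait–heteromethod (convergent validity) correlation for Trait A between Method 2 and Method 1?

0.75

Same trait (TA), different methods: r(TA2, TA1) = 0.75.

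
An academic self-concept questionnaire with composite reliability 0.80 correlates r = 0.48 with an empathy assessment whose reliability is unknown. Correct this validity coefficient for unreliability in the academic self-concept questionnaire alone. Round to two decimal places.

0.54

Single correction: r_c = r_obs / √r_xx = 0.48 / √0.80 = 0.48 / 0.8944 ≈ 0.54.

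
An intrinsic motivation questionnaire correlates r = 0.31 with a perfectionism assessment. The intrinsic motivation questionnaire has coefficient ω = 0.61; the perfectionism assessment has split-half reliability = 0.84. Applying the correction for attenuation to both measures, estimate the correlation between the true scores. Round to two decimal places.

0.43

r_true = r_obs / √(r_xx · r_yy) = 0.31 / √(0.61 × 0.84) = 0.31 / √0.5124 = 0.31 / 0.7158 ≈ 0.43.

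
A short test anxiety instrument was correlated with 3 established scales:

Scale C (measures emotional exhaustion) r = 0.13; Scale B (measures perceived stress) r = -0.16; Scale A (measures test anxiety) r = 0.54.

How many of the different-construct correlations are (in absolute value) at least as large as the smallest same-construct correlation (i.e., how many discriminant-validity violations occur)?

0

Convergent (same construct = test anxiety): Scale A.
Smallest convergent = 0.54. Discriminant |r|: 0.13, 0.16; count ≥ 0.54 → 0.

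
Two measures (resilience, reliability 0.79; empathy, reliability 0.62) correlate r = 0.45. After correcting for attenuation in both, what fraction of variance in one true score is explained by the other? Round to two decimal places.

0.41

Disattenuated r = 0.45 / √(0.79 × 0.62) = 0.45 / 0.6999 = 0.6429.
Shared true-score variance = 0.6429² = 0.4133 ≈ 0.41.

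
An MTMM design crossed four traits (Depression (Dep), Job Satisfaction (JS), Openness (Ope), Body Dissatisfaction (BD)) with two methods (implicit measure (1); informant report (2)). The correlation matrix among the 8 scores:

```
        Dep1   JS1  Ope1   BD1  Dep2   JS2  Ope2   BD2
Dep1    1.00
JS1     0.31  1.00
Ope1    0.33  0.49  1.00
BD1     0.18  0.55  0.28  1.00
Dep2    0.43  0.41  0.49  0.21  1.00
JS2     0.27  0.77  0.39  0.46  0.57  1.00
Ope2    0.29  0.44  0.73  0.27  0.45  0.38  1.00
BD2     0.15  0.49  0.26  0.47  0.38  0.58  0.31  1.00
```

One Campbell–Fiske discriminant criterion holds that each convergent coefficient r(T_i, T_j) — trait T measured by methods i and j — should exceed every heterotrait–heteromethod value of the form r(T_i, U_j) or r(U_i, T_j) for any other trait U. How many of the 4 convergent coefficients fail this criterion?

Convergent coefficients and their comparison sets:
Dep (methods 1·2): 0.43 vs {0.27, 0.41, 0.29, 0.49, 0.15, 0.21} → fail.
JS (methods 1·2): 0.77 vs {0.41, 0.27, 0.44, 0.39, 0.49, 0.46} → pass.
Ope (methods 1·2): 0.73 vs {0.49, 0.29, 0.39, 0.44, 0.26, 0.27} → pass.
BD (methods 1·2): 0.47 vs {0.21, 0.15, 0.46, 0.49, 0.27, 0.26} → fail.
2 of 4 fail.

2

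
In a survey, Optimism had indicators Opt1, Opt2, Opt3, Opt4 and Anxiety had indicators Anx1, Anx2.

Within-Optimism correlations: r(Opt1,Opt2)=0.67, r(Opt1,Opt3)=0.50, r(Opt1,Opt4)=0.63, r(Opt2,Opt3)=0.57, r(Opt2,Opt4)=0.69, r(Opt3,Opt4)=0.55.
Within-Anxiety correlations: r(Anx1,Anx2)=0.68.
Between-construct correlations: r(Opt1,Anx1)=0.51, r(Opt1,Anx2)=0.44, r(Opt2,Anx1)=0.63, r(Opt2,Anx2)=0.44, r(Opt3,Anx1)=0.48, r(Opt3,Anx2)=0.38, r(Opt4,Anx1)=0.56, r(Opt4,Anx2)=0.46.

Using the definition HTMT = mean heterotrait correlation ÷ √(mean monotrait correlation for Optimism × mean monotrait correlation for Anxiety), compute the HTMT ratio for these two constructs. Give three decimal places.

0.762

Between-construct mean = 3.90/8 = 0.4875.
Mean within-Opt = 3.61/6 = 0.6017; mean within-Anx = 0.68/1 = 0.6800.
Geometric mean = √(0.6017 × 0.6800) = 0.6397.
HTMT = 0.4875 / 0.6397 = 0.762.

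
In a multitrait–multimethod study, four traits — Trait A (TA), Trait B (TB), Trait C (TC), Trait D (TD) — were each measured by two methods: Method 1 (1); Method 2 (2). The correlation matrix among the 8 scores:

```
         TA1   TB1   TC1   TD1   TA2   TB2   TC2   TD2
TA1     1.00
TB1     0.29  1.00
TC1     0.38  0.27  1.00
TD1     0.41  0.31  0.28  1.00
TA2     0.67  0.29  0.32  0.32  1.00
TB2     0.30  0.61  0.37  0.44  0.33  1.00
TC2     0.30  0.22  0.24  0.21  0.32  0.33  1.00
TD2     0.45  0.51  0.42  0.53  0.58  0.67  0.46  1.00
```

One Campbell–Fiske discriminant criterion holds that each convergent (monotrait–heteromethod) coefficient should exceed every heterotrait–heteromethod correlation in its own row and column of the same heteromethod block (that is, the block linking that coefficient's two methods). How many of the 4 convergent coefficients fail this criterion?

1

Each convergent coefficient versus the relevant comparison correlations:
TA (methods 1·2): 0.67 vs {0.30, 0.29, 0.30, 0.32, 0.45, 0.32} → pass.
TB (methods 1·2): 0.61 vs {0.29, 0.30, 0.22, 0.37, 0.51, 0.44} → pass.
TC (methods 1·2): 0.24 vs {0.32, 0.30, 0.37, 0.22, 0.42, 0.21} → fail.
TD (methods 1·2): 0.53 vs {0.32, 0.45, 0.44, 0.51, 0.21, 0.42} → pass.
1 of 4 fail.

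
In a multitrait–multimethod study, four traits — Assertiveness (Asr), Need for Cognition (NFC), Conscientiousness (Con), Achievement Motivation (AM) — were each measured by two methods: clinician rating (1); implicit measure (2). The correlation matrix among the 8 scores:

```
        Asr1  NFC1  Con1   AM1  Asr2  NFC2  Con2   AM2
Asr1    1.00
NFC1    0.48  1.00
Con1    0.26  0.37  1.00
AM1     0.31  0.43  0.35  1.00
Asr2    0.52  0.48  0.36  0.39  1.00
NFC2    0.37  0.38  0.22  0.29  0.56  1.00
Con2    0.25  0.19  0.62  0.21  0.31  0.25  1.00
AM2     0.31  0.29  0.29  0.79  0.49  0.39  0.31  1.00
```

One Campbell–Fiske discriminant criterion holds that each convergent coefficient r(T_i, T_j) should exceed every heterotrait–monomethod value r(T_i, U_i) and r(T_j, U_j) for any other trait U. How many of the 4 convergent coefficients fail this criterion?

Convergent coefficients and their comparison sets:
Asr (methods 1·2): 0.52 vs {0.48, 0.56, 0.26, 0.31, 0.31, 0.49} → fail.
NFC (methods 1·2): 0.38 vs {0.48, 0.56, 0.37, 0.25, 0.43, 0.39} → fail.
Con (methods 1·2): 0.62 vs {0.26, 0.31, 0.37, 0.25, 0.35, 0.31} → pass.
AM (methods 1·2): 0.79 vs {0.31, 0.49, 0.43, 0.39, 0.35, 0.31} → pass.
2 of 4 fail.

2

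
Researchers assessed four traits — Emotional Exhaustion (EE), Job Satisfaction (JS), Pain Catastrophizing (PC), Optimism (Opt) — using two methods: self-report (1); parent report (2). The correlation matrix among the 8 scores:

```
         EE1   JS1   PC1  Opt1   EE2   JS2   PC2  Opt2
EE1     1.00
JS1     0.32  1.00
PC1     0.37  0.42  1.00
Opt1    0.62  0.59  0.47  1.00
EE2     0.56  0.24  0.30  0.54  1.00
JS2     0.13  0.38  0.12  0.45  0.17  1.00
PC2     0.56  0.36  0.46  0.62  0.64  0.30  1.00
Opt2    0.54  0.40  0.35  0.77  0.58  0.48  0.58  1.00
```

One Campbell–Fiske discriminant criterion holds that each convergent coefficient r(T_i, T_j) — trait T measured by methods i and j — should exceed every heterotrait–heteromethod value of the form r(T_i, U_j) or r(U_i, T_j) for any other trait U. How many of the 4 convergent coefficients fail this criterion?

Each convergent coefficient versus the relevant comparison correlations:
EE (methods 1·2): 0.56 vs {0.13, 0.24, 0.56, 0.30, 0.54, 0.54} → fail.
JS (methods 1·2): 0.38 vs {0.24, 0.13, 0.36, 0.12, 0.40, 0.45} → fail.
PC (methods 1·2): 0.46 vs {0.30, 0.56, 0.12, 0.36, 0.35, 0.62} → fail.
Opt (methods 1·2): 0.77 vs {0.54, 0.54, 0.45, 0.40, 0.62, 0.35} → pass.
3 of 4 fail.

3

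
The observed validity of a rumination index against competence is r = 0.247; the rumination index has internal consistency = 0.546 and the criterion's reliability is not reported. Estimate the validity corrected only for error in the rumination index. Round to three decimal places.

0.334

Single correction: r_c = r_obs / √r_xx = 0.247 / √0.546 = 0.247 / 0.7389 ≈ 0.334.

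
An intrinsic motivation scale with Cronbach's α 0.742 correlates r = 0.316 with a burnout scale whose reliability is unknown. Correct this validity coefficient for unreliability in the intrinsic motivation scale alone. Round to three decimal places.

0.367

Single correction: r_c = r_obs / √r_xx = 0.316 / √0.742 = 0.316 / 0.8614 ≈ 0.367.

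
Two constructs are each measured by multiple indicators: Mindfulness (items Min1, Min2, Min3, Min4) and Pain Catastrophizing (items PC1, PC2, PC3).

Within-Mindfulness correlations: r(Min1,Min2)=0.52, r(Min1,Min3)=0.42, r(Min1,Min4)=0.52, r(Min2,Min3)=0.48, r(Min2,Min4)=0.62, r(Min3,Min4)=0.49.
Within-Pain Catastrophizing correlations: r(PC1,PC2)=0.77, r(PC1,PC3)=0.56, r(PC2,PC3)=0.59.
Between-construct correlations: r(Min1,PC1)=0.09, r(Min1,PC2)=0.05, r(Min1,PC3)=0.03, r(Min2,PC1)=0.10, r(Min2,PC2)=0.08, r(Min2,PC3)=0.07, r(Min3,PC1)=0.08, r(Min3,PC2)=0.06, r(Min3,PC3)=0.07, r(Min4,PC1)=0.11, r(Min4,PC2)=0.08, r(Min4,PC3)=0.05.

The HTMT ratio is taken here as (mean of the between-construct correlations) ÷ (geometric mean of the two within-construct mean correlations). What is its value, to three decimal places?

Between-construct mean = 0.87/12 = 0.0725.
Mean within-Min = 3.05/6 = 0.5083; mean within-PC = 1.92/3 = 0.6400.
Geometric mean = √(0.5083 × 0.6400) = 0.5704.
HTMT = 0.0725 / 0.5704 = 0.127.

0.127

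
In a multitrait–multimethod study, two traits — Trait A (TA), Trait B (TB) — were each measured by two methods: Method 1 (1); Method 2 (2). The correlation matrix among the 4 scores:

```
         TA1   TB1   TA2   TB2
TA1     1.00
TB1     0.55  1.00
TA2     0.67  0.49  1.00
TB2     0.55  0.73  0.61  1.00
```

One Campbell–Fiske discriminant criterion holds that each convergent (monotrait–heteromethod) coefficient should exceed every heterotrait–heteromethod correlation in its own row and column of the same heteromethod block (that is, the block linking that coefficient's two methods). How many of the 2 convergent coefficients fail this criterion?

0

Each convergent coefficient versus the relevant comparison correlations:
TA (methods 1·2): 0.67 vs {0.55, 0.49} → pass.
TB (methods 1·2): 0.73 vs {0.49, 0.55} → pass.
0 of 2 fail.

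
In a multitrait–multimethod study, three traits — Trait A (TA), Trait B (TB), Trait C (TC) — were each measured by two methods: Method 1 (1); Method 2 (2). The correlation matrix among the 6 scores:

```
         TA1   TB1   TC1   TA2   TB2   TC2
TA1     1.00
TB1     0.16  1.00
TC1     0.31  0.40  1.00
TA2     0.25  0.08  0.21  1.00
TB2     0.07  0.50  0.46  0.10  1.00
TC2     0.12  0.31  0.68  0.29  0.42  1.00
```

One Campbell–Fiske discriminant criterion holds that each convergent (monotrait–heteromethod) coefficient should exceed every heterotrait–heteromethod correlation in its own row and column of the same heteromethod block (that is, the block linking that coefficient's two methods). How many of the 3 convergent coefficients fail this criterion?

0

Checking each validity diagonal entry against its comparison values:
TA (methods 1·2): 0.25 vs {0.07, 0.08, 0.12, 0.21} → pass.
TB (methods 1·2): 0.50 vs {0.08, 0.07, 0.31, 0.46} → pass.
TC (methods 1·2): 0.68 vs {0.21, 0.12, 0.46, 0.31} → pass.
0 of 3 fail.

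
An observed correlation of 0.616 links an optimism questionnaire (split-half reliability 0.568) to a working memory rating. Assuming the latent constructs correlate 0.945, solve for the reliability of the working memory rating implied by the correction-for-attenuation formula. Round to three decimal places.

r_true = r_obs / √(r_xx · r_yy) ⇒ 0.945 = 0.616 / √(0.568 · r_yy).
√(0.568 · r_yy) = 0.616 / 0.945 = 0.6519; 0.568 · r_yy = 0.4250; r_yy = 0.4250 / 0.568 ≈ 0.748.

0.748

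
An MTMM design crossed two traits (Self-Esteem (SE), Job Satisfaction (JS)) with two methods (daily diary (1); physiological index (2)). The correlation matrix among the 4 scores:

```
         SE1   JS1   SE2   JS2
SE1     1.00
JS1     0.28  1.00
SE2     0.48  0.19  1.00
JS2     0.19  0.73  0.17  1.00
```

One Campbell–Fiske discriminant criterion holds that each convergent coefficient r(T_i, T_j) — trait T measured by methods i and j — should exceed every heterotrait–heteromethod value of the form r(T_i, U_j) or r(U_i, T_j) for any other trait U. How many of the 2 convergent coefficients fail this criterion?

0

Checking each validity diagonal entry against its comparison values:
SE (methods 1·2): 0.48 vs {0.19, 0.19} → pass.
JS (methods 1·2): 0.73 vs {0.19, 0.19} → pass.
0 of 2 fail.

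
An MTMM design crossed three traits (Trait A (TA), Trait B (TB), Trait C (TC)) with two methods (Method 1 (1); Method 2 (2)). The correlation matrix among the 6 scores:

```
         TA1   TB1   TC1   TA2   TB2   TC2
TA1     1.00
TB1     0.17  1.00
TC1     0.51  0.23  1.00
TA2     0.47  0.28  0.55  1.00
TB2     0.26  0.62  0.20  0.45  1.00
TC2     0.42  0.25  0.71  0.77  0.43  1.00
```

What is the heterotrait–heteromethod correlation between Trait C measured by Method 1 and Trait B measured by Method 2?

0.20

Different traits and methods: r(TC1, TB2) = 0.20.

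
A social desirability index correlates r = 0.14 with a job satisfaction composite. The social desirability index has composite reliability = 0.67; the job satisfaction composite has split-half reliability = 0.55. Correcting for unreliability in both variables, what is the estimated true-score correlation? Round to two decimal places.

0.23

r_true = r_obs / √(r_xx · r_yy) = 0.14 / √(0.67 × 0.55) = 0.14 / √0.3685 = 0.14 / 0.6070 ≈ 0.23.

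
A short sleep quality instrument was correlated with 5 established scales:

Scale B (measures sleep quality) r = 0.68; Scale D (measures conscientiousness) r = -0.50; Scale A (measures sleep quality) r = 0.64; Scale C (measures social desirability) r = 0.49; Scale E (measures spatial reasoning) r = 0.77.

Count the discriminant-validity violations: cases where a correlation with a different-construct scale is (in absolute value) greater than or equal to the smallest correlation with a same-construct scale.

1

Convergent (same construct = sleep quality): Scale B, Scale A.
Smallest convergent = 0.64. Discriminant |r|: 0.50, 0.49, 0.77; count ≥ 0.64 → 1.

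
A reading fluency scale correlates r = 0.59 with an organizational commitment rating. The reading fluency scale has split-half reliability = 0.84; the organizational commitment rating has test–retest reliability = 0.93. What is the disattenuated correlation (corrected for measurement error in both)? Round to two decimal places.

r_true = r_obs / √(r_xx · r_yy) = 0.59 / √(0.84 × 0.93) = 0.59 / √0.7812 = 0.59 / 0.8839 ≈ 0.67.

0.67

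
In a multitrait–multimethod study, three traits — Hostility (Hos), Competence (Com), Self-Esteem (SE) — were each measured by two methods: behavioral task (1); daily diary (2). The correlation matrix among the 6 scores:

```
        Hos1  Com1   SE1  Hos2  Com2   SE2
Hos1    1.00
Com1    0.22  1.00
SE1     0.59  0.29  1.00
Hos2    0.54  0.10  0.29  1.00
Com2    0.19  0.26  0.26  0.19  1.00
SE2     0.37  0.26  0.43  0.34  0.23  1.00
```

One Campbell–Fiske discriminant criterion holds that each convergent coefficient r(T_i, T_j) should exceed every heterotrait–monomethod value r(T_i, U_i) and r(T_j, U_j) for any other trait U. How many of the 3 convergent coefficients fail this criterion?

Each convergent coefficient versus the relevant comparison correlations:
Hos (methods 1·2): 0.54 vs {0.22, 0.19, 0.59, 0.34} → fail.
Com (methods 1·2): 0.26 vs {0.22, 0.19, 0.29, 0.23} → fail.
SE (methods 1·2): 0.43 vs {0.59, 0.34, 0.29, 0.23} → fail.
3 of 3 fail.

3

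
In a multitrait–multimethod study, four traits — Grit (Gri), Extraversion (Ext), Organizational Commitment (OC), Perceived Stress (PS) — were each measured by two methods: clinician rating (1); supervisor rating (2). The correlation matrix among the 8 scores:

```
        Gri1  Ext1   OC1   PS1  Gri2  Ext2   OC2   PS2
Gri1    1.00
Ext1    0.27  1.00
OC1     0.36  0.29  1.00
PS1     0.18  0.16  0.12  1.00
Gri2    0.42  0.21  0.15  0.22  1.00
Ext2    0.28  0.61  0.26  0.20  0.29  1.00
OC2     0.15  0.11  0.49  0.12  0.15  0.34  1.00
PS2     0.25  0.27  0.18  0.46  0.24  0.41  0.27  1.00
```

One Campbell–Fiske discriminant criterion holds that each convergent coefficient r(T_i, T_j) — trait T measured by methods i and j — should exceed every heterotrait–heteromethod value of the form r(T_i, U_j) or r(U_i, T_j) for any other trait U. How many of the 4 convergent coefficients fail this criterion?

0

Checking each validity diagonal entry against its comparison values:
Gri (methods 1·2): 0.42 vs {0.28, 0.21, 0.15, 0.15, 0.25, 0.22} → pass.
Ext (methods 1·2): 0.61 vs {0.21, 0.28, 0.11, 0.26, 0.27, 0.20} → pass.
OC (methods 1·2): 0.49 vs {0.15, 0.15, 0.26, 0.11, 0.18, 0.12} → pass.
PS (methods 1·2): 0.46 vs {0.22, 0.25, 0.20, 0.27, 0.12, 0.18} → pass.
0 of 4 fail.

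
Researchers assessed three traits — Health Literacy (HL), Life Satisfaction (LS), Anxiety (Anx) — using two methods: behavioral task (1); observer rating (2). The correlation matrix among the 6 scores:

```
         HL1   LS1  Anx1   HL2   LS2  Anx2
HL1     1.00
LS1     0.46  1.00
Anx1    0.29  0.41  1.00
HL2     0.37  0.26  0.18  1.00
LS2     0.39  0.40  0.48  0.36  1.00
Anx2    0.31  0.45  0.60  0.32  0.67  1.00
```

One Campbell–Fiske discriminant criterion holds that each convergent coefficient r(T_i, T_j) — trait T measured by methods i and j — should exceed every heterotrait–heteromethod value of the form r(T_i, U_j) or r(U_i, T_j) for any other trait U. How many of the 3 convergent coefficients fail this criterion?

Convergent coefficients and their comparison sets:
HL (methods 1·2): 0.37 vs {0.39, 0.26, 0.31, 0.18} → fail.
LS (methods 1·2): 0.40 vs {0.26, 0.39, 0.45, 0.48} → fail.
Anx (methods 1·2): 0.60 vs {0.18, 0.31, 0.48, 0.45} → pass.
2 of 3 fail.

2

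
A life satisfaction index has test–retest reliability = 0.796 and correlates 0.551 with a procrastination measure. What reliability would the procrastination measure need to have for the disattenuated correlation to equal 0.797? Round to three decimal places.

0.600

r_true = r_obs / √(r_xx · r_yy) ⇒ 0.797 = 0.551 / √(0.796 · r_yy).
√(0.796 · r_yy) = 0.551 / 0.797 = 0.6913; 0.796 · r_yy = 0.4779; r_yy = 0.4779 / 0.796 ≈ 0.600.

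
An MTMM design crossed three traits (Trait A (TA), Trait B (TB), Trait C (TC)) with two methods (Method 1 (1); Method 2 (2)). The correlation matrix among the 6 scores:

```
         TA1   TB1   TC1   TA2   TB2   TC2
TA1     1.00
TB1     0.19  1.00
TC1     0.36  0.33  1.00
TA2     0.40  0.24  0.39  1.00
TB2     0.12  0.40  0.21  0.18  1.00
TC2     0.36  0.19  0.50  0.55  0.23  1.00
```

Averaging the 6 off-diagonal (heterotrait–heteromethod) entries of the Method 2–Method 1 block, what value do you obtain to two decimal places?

HTHM values (method 2 × method 1): 0.24, 0.39, 0.12, 0.21, 0.36, 0.19; mean = 1.51/6 = 0.25.

0.25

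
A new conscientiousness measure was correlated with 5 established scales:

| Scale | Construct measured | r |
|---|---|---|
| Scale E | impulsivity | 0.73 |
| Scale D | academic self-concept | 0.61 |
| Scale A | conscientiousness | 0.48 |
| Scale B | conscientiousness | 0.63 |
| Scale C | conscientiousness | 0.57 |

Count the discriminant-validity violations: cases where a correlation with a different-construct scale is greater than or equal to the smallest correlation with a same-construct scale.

Convergent (same construct = conscientiousness): Scale A, Scale B, Scale C.
Smallest convergent = 0.48. Discriminant values: 0.73, 0.61; count ≥ 0.48 → 2.

2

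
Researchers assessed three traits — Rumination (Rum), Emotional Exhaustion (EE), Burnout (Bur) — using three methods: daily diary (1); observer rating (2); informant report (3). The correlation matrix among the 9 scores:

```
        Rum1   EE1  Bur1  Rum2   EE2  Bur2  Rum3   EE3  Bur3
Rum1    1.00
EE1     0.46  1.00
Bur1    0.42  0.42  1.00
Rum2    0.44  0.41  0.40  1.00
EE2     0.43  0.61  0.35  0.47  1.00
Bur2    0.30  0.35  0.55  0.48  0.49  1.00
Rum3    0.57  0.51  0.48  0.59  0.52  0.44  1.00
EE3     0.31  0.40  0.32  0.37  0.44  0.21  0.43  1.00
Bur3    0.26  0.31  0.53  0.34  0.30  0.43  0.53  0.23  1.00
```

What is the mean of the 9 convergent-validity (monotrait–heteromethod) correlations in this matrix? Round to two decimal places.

0.51

Convergent values: 0.44, 0.57, 0.59, 0.61, 0.40, 0.44, 0.55, 0.53, 0.43; mean = 4.56/9 = 0.51.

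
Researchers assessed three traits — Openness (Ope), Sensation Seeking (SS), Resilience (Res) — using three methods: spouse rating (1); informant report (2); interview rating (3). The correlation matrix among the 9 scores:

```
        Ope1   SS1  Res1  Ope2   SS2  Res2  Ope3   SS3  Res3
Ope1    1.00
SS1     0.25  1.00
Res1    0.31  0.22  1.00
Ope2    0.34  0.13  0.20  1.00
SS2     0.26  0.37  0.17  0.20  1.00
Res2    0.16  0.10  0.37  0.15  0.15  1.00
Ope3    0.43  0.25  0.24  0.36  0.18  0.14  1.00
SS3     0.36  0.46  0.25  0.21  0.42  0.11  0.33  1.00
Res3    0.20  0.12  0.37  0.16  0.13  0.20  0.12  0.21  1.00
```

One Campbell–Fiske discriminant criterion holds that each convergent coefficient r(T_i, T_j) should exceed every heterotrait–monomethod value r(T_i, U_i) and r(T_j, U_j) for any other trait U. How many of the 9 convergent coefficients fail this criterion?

1

Each convergent coefficient versus the relevant comparison correlations:
Ope (methods 1·2): 0.34 vs {0.25, 0.20, 0.31, 0.15} → pass.
Ope (methods 1·3): 0.43 vs {0.25, 0.33, 0.31, 0.12} → pass.
Ope (methods 2·3): 0.36 vs {0.20, 0.33, 0.15, 0.12} → pass.
SS (methods 1·2): 0.37 vs {0.25, 0.20, 0.22, 0.15} → pass.
SS (methods 1·3): 0.46 vs {0.25, 0.33, 0.22, 0.21} → pass.
SS (methods 2·3): 0.42 vs {0.20, 0.33, 0.15, 0.21} → pass.
Res (methods 1·2): 0.37 vs {0.31, 0.15, 0.22, 0.15} → pass.
Res (methods 1·3): 0.37 vs {0.31, 0.12, 0.22, 0.21} → pass.
Res (methods 2·3): 0.20 vs {0.15, 0.12, 0.15, 0.21} → fail.
1 of 9 fail.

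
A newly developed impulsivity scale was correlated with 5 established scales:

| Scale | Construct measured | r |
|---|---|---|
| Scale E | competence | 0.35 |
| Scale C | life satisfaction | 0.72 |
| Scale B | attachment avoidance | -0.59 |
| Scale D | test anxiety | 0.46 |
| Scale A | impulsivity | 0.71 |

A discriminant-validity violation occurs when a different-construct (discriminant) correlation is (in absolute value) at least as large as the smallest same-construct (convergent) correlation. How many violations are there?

Convergent (same construct = impulsivity): Scale A.
Smallest convergent = 0.71. Discriminant |r|: 0.35, 0.72, 0.59, 0.46; count ≥ 0.71 → 1.

1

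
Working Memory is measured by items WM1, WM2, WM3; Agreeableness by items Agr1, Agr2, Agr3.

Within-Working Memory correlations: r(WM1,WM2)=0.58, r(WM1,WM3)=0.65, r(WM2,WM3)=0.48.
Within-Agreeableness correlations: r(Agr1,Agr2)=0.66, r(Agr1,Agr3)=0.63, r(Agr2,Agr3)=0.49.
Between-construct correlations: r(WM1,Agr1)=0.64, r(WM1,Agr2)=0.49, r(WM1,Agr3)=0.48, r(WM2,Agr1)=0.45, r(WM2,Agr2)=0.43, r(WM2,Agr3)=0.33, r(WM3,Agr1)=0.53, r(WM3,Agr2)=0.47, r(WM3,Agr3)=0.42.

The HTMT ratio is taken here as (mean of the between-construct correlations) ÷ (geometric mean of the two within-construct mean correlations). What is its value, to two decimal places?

Between-construct mean = 4.24/9 = 0.4711.
Mean within-WM = 1.71/3 = 0.5700; mean within-Agr = 1.78/3 = 0.5933.
Geometric mean = √(0.5700 × 0.5933) = 0.5815.
HTMT = 0.4711 / 0.5815 = 0.81.

0.81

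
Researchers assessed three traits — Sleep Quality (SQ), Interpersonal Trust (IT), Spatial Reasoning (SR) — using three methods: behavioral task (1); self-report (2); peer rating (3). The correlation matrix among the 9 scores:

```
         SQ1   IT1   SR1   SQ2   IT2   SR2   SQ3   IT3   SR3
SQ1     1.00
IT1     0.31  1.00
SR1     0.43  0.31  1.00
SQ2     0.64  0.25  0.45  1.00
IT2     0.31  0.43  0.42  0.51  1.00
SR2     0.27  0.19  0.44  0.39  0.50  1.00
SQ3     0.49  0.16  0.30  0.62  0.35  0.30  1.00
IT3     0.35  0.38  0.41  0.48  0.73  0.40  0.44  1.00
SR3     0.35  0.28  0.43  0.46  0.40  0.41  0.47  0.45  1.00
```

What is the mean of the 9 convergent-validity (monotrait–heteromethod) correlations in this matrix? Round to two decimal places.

0.51

Convergent values: 0.64, 0.49, 0.62, 0.43, 0.38, 0.73, 0.44, 0.43, 0.41; mean = 4.57/9 = 0.51.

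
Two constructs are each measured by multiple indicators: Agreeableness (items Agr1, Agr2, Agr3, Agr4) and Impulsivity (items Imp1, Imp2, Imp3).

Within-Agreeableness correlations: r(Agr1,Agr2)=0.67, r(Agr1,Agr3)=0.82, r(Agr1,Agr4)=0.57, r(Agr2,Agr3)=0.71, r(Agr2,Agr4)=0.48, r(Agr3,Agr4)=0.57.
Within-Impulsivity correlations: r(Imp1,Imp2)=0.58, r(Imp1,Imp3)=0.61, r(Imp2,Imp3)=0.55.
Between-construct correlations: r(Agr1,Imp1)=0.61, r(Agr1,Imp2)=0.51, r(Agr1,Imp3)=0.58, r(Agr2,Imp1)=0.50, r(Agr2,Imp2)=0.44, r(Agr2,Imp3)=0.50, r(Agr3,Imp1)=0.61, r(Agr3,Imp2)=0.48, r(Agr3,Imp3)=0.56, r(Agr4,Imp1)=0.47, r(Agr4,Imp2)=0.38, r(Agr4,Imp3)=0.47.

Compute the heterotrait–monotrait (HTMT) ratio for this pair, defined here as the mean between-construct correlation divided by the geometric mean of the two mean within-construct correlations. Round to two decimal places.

0.84

Between-construct mean = 6.11/12 = 0.5092.
Mean within-Agr = 3.82/6 = 0.6367; mean within-Imp = 1.74/3 = 0.5800.
Geometric mean = √(0.6367 × 0.5800) = 0.6077.
HTMT = 0.5092 / 0.6077 = 0.84.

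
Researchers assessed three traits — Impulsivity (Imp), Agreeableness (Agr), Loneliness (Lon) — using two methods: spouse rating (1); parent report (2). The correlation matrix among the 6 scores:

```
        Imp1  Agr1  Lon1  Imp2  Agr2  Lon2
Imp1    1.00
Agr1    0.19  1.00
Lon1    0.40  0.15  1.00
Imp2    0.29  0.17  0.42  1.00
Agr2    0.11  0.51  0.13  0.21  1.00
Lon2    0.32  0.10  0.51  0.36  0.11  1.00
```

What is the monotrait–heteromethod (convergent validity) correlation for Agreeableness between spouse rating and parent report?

Same trait (Agr), different methods: r(Agr1, Agr2) = 0.51.

0.51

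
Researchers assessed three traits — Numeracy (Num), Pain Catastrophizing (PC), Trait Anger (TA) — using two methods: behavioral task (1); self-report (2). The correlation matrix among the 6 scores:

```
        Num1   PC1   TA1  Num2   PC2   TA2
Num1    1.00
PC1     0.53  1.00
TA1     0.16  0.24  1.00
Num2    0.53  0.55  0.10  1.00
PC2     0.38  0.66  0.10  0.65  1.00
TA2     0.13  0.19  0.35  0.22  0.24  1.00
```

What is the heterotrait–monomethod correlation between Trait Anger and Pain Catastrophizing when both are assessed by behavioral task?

0.24

Different traits, same method: r(TA1, PC1) = 0.24.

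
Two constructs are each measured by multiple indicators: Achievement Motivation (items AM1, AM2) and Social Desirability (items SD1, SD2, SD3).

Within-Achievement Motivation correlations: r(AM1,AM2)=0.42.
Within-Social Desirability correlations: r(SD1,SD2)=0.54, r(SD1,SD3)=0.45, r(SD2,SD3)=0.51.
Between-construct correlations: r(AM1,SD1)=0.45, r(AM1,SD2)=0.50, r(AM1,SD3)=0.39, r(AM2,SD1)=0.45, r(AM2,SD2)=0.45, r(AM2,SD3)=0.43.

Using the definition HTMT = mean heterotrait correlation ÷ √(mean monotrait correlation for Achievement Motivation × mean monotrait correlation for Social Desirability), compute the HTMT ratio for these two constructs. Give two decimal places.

Between-construct mean = 2.67/6 = 0.4450.
Mean within-AM = 0.42/1 = 0.4200; mean within-SD = 1.50/3 = 0.5000.
Geometric mean = √(0.4200 × 0.5000) = 0.4583.
HTMT = 0.4450 / 0.4583 = 0.97.

0.97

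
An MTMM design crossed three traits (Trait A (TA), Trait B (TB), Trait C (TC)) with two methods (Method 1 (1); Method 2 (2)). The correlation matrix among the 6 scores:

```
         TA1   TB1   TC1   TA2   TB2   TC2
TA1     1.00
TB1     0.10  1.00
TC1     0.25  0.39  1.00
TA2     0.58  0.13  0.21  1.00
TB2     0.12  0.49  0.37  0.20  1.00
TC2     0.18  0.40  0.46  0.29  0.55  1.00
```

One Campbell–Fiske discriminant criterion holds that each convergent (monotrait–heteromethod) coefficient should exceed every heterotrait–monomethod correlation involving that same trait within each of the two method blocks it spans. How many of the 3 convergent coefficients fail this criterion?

Convergent coefficients and their comparison sets:
TA (methods 1·2): 0.58 vs {0.10, 0.20, 0.25, 0.29} → pass.
TB (methods 1·2): 0.49 vs {0.10, 0.20, 0.39, 0.55} → fail.
TC (methods 1·2): 0.46 vs {0.25, 0.29, 0.39, 0.55} → fail.
2 of 3 fail.

2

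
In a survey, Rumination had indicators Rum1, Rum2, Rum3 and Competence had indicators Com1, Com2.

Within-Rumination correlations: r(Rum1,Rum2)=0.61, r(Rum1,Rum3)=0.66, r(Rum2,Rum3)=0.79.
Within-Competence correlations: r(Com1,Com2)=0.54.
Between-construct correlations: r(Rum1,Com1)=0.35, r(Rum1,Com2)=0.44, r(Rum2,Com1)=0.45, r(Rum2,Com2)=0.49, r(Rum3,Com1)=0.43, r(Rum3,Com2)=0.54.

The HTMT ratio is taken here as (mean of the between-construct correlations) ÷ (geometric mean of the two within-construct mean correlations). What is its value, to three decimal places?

Mean between = 2.70/6 = 0.4500.
Mean within-Rum = 2.06/3 = 0.6867; mean within-Com = 0.54/1 = 0.5400.
Geometric mean = √(0.6867 × 0.5400) = 0.6089.
HTMT = 0.4500 / 0.6089 = 0.739.

0.739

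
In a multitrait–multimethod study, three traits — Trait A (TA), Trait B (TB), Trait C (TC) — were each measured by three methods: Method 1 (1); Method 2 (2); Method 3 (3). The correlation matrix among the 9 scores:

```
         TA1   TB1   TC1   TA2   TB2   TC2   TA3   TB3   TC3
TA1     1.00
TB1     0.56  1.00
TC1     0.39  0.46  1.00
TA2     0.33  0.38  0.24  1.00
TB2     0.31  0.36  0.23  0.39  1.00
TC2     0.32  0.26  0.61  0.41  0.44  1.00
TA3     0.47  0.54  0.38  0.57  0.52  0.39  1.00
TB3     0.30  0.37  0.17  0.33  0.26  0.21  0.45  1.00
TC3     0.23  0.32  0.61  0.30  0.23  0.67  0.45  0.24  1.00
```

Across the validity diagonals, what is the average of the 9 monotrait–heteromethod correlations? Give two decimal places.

0.47

Convergent values: 0.33, 0.47, 0.57, 0.36, 0.37, 0.26, 0.61, 0.61, 0.67; mean = 4.25/9 = 0.47.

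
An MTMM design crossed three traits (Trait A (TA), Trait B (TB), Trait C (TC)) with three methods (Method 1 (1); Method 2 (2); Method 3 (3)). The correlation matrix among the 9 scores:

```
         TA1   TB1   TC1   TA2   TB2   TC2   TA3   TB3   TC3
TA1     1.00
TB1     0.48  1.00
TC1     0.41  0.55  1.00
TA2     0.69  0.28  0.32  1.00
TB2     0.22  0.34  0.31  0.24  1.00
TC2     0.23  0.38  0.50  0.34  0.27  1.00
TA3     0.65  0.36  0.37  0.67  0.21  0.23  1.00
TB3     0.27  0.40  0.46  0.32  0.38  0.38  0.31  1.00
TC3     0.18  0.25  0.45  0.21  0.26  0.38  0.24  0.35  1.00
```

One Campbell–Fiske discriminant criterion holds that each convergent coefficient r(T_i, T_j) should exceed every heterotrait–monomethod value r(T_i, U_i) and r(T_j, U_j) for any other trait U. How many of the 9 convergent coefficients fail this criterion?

Checking each validity diagonal entry against its comparison values:
TA (methods 1·2): 0.69 vs {0.48, 0.24, 0.41, 0.34} → pass.
TA (methods 1·3): 0.65 vs {0.48, 0.31, 0.41, 0.24} → pass.
TA (methods 2·3): 0.67 vs {0.24, 0.31, 0.34, 0.24} → pass.
TB (methods 1·2): 0.34 vs {0.48, 0.24, 0.55, 0.27} → fail.
TB (methods 1·3): 0.40 vs {0.48, 0.31, 0.55, 0.35} → fail.
TB (methods 2·3): 0.38 vs {0.24, 0.31, 0.27, 0.35} → pass.
TC (methods 1·2): 0.50 vs {0.41, 0.34, 0.55, 0.27} → fail.
TC (methods 1·3): 0.45 vs {0.41, 0.24, 0.55, 0.35} → fail.
TC (methods 2·3): 0.38 vs {0.34, 0.24, 0.27, 0.35} → pass.
4 of 9 fail.

4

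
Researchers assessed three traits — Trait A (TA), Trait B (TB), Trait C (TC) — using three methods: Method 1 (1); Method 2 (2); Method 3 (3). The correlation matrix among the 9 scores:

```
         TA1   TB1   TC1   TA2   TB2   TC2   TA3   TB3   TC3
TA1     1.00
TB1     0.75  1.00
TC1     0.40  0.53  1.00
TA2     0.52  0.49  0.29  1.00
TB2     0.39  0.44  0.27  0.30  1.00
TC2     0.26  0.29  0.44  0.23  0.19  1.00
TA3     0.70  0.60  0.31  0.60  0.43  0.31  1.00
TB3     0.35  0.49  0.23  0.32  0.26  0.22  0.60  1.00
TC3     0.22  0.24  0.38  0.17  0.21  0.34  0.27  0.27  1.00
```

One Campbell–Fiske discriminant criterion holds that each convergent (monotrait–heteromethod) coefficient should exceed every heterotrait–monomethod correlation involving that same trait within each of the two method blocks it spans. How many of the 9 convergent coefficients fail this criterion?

8

Convergent coefficients and their comparison sets:
TA (methods 1·2): 0.52 vs {0.75, 0.30, 0.40, 0.23} → fail.
TA (methods 1·3): 0.70 vs {0.75, 0.60, 0.40, 0.27} → fail.
TA (methods 2·3): 0.60 vs {0.30, 0.60, 0.23, 0.27} → fail.
TB (methods 1·2): 0.44 vs {0.75, 0.30, 0.53, 0.19} → fail.
TB (methods 1·3): 0.49 vs {0.75, 0.60, 0.53, 0.27} → fail.
TB (methods 2·3): 0.26 vs {0.30, 0.60, 0.19, 0.27} → fail.
TC (methods 1·2): 0.44 vs {0.40, 0.23, 0.53, 0.19} → fail.
TC (methods 1·3): 0.38 vs {0.40, 0.27, 0.53, 0.27} → fail.
TC (methods 2·3): 0.34 vs {0.23, 0.27, 0.19, 0.27} → pass.
8 of 9 fail.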